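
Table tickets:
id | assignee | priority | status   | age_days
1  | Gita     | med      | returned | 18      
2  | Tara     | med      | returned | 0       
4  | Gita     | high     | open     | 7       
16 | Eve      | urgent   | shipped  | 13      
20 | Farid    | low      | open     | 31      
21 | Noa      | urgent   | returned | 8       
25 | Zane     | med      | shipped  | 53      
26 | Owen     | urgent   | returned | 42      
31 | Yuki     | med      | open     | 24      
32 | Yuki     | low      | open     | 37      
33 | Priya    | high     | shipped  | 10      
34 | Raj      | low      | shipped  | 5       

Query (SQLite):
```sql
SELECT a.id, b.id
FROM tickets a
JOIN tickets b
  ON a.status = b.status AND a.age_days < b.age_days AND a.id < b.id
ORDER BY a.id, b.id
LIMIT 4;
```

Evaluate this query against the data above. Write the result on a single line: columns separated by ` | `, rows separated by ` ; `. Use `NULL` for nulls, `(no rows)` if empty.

1 | 26 ; 2 | 21 ; 2 | 26 ; 4 | 20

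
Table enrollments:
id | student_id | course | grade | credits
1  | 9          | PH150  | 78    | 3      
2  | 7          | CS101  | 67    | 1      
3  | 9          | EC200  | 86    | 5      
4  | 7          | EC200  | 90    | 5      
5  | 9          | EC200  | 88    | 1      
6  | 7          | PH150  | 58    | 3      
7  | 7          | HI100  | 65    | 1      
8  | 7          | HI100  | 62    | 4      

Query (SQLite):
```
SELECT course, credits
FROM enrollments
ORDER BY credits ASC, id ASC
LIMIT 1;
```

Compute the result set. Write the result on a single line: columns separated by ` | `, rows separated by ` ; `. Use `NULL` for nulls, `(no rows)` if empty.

CS101 | 1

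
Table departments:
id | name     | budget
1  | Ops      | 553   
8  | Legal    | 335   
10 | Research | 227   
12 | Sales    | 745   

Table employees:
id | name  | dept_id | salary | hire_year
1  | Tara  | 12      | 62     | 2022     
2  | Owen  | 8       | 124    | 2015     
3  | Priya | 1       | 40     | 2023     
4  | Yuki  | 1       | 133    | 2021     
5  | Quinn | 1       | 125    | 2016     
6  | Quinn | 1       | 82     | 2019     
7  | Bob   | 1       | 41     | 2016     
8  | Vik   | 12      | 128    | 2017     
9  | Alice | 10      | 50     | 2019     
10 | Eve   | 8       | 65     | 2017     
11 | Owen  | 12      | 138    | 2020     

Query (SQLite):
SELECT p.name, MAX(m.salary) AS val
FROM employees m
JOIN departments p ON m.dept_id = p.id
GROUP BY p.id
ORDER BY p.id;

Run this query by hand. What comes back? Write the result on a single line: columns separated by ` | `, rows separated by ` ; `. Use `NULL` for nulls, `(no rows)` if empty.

Join each employees row to its departments via dept_id.
Group joined rows by departments.id; compute MAX(m.salary) per group.
  1: ids {3, 4, 5, 6, 7} → MAX(m.salary)=133
  8: ids {2, 10} → MAX(m.salary)=124
  10: ids {9} → MAX(m.salary)=50
  12: ids {1, 8, 11} → MAX(m.salary)=138

Ops | 133 ; Legal | 124 ; Research | 50 ; Sales | 138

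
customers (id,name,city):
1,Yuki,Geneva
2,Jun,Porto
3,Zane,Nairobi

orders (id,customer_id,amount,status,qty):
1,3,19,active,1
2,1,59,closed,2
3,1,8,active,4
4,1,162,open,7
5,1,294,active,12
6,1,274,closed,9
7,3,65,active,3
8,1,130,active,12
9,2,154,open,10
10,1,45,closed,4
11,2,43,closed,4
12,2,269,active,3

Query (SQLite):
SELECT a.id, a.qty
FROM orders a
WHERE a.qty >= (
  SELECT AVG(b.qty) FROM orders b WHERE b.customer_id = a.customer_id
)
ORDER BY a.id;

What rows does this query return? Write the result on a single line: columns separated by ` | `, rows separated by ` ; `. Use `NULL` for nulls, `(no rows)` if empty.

5 | 12 ; 6 | 9 ; 7 | 3 ; 8 | 12 ; 9 | 10

For each orders row a, compute AVG(qty) over rows sharing a.customer_id.
Keep row a if a.qty >= that per-group AVG.
  customer_id=1: AVG(qty) = 7.142857
  customer_id=2: AVG(qty) = 5.666667
  customer_id=3: AVG(qty) = 2.0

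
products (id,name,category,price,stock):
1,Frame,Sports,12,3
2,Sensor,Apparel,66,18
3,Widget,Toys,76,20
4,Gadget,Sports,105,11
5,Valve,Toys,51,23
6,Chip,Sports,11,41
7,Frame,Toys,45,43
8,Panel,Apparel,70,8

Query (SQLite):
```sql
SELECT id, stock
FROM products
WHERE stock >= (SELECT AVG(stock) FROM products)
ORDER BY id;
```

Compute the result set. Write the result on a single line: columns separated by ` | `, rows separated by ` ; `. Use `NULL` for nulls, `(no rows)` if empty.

5 | 23 ; 6 | 41 ; 7 | 43

Scalar subquery: AVG(stock) over all products rows = 20.875.
Keep rows where stock >= that value.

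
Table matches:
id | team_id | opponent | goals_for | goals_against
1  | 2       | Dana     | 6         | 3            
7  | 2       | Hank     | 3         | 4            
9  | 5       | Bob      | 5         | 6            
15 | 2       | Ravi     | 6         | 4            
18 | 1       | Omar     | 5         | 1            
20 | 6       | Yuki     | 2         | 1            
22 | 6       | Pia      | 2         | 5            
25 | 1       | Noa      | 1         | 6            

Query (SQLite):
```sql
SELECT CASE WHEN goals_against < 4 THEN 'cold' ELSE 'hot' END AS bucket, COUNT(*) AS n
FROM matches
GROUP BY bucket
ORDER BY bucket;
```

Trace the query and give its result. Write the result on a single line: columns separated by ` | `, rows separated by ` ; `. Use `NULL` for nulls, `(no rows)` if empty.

Bucket rows by goals_against < 4 → 'cold' else 'hot'; count each bucket.

cold | 3 ; hot | 5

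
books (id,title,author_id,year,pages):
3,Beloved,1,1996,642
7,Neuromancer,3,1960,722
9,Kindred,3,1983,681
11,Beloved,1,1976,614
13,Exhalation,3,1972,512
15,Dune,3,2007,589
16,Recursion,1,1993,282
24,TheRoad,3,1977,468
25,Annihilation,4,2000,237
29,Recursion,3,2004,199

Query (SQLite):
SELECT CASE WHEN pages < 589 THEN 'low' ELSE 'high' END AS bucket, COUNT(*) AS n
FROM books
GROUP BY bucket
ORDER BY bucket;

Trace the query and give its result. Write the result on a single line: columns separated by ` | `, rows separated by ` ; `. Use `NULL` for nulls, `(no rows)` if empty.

Bucket rows by pages < 589 → 'low' else 'high'; count each bucket.

high | 5 ; low | 5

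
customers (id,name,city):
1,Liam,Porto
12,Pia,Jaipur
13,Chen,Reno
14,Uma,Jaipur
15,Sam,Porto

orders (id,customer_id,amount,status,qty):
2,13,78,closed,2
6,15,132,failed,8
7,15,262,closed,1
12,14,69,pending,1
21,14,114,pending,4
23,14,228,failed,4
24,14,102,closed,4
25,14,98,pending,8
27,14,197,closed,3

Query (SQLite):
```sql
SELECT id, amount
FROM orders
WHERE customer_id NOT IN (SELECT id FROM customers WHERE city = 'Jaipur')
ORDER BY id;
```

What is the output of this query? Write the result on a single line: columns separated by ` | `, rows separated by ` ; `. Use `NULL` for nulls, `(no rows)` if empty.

Inner query: customers.id where city = 'Jaipur'.
Outer: keep orders rows whose customer_id is not in that set.
Inner query → {12, 14}

2 | 78 ; 6 | 132 ; 7 | 262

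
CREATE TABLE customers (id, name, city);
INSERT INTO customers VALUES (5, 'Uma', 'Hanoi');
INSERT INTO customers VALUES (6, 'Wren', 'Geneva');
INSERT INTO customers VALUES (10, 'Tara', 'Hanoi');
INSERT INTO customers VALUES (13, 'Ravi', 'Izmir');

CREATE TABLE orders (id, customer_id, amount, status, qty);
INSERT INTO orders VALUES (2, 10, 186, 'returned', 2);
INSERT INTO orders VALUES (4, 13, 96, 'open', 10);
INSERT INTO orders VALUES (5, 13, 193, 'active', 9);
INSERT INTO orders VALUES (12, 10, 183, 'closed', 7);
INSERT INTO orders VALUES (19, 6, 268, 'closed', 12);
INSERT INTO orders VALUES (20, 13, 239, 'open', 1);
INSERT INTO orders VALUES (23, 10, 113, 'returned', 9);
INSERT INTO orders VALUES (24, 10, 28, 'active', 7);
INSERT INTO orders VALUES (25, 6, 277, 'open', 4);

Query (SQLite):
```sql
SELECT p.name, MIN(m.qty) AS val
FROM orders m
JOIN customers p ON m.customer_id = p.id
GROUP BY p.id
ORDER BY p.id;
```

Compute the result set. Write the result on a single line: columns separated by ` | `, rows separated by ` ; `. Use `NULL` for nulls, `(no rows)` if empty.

Wren | 4 ; Tara | 2 ; Ravi | 1

Join each orders row to its customers via customer_id.
Group joined rows by customers.id; compute MIN(m.qty) per group.
  6: ids {19, 25} → MIN(m.qty)=4
  10: ids {2, 12, 23, 24} → MIN(m.qty)=2
  13: ids {4, 5, 20} → MIN(m.qty)=1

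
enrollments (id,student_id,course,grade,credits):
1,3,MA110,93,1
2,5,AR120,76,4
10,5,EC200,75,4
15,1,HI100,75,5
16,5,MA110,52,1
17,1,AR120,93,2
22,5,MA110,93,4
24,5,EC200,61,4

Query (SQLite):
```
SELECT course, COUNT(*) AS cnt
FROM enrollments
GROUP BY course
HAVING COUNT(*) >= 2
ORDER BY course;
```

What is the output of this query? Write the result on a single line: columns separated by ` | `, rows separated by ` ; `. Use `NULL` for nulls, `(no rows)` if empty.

AR120 | 2 ; EC200 | 2 ; MA110 | 3

Partition enrollments by course; compute COUNT(*) within each group.
HAVING: keep groups with count ≥ 2.
  AR120: ids {2, 17} → COUNT(*)=2
  EC200: ids {10, 24} → COUNT(*)=2
  HI100: ids {15} → COUNT(*)=1
  MA110: ids {1, 16, 22} → COUNT(*)=3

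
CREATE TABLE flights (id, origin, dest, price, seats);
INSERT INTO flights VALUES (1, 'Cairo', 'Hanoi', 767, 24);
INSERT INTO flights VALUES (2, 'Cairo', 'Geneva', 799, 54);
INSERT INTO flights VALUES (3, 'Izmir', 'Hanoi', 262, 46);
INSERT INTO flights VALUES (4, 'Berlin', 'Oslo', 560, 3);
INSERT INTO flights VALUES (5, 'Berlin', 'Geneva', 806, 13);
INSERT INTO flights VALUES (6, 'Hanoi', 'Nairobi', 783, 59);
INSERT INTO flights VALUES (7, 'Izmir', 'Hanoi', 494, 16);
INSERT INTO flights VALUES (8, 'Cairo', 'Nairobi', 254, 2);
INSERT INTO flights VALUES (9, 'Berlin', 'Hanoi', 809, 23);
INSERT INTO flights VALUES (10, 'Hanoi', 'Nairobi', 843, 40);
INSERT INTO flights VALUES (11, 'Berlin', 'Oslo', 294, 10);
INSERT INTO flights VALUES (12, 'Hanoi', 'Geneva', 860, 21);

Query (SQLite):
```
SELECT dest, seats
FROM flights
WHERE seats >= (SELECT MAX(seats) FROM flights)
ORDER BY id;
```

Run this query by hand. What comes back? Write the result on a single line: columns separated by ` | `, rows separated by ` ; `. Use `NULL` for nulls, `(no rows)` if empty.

Nairobi | 59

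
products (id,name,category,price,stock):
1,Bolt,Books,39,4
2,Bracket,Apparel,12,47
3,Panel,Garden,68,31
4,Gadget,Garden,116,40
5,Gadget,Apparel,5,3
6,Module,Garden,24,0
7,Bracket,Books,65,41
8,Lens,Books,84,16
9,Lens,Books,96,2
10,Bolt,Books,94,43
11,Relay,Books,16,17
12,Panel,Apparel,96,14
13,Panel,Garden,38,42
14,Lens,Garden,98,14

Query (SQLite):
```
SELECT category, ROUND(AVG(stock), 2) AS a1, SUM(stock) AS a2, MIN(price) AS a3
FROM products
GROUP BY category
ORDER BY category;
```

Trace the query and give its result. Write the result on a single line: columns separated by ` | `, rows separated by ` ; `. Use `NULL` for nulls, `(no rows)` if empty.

Apparel | 21.33 | 64 | 5 ; Books | 20.5 | 123 | 16 ; Garden | 25.4 | 127 | 24

Group products by category.
Per group compute: ROUND(AVG(stock), 2), SUM(stock), MIN(price).
  Apparel: ids {2, 5, 12} → ROUND(AVG(stock), 2)=21.33, SUM(stock)=64, MIN(price)=5
  Books: ids {1, 7, 8, 9, 10, 11} → ROUND(AVG(stock), 2)=20.5, SUM(stock)=123, MIN(price)=16
  Garden: ids {3, 4, 6, 13, 14} → ROUND(AVG(stock), 2)=25.4, SUM(stock)=127, MIN(price)=24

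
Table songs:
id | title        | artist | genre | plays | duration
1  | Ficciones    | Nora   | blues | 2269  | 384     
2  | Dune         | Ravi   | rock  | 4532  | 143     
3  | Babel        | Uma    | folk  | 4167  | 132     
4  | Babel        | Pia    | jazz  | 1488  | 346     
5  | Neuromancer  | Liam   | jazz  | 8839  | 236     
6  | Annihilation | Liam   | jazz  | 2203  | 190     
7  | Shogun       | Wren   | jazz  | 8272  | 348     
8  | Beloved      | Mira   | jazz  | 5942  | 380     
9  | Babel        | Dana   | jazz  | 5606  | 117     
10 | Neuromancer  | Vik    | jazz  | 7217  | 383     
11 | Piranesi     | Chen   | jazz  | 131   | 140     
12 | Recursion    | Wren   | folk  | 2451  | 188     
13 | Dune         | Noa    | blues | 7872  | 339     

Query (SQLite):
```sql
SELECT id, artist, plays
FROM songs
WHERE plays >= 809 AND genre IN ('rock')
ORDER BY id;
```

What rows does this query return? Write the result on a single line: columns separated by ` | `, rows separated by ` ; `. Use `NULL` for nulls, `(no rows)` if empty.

plays >= 809: ids {1, 2, 3, 4, 5, 6, 7, 8, 9, 10, 12, 13}
genre IN ('rock'): ids {2}
Combine with AND.

2 | Ravi | 4532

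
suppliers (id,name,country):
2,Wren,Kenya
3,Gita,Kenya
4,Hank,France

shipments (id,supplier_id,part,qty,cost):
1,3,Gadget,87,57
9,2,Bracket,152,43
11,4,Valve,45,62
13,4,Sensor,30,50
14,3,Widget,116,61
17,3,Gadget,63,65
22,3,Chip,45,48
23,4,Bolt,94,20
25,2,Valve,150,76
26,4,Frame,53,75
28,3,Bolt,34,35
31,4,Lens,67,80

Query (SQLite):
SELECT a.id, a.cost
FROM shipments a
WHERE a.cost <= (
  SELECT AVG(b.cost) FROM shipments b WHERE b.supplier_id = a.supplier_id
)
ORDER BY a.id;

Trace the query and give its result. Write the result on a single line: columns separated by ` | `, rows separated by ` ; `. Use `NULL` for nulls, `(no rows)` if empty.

For each shipments row a, compute AVG(cost) over rows sharing a.supplier_id.
Keep row a if a.cost <= that per-group AVG.
  supplier_id=2: AVG(cost) = 59.5
  supplier_id=3: AVG(cost) = 53.2
  supplier_id=4: AVG(cost) = 57.4

9 | 43 ; 13 | 50 ; 22 | 48 ; 23 | 20 ; 28 | 35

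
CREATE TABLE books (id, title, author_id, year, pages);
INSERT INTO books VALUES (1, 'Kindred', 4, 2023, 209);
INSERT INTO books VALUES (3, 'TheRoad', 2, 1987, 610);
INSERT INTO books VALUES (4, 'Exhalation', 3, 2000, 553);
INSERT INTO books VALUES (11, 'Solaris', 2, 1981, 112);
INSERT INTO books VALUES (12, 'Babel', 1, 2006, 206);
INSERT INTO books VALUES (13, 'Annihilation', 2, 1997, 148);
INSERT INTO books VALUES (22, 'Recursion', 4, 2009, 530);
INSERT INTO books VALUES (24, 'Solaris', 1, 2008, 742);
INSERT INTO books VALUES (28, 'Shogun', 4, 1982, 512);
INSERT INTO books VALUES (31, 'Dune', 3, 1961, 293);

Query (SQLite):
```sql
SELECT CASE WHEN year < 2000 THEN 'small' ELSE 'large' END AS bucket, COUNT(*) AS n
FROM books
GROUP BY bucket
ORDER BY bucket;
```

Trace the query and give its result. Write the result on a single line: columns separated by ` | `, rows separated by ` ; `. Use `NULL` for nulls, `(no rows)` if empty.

large | 5 ; small | 5

Bucket rows by year < 2000 → 'small' else 'large'; count each bucket.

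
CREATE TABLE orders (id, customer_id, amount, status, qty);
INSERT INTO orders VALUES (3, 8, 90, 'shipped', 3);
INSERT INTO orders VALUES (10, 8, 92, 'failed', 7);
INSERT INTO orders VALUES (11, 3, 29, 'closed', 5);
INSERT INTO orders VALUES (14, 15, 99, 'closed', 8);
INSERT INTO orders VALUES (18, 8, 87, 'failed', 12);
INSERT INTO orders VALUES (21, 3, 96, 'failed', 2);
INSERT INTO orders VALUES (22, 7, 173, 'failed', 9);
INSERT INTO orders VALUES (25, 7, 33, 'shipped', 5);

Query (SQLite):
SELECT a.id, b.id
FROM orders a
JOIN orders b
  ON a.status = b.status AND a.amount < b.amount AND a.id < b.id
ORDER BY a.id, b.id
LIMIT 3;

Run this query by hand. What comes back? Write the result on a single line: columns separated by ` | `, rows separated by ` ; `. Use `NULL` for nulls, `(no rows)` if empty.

10 | 21 ; 10 | 22 ; 11 | 14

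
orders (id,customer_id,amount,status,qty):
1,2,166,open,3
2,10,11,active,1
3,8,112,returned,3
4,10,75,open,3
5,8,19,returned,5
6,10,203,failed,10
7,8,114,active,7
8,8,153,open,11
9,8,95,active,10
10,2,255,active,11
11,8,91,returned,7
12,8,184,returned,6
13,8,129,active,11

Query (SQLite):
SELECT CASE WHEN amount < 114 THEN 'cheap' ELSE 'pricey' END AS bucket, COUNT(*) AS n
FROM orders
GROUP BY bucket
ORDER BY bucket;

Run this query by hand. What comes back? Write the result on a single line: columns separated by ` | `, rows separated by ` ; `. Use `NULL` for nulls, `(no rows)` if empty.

Bucket rows by amount < 114 → 'cheap' else 'pricey'; count each bucket.

cheap | 6 ; pricey | 7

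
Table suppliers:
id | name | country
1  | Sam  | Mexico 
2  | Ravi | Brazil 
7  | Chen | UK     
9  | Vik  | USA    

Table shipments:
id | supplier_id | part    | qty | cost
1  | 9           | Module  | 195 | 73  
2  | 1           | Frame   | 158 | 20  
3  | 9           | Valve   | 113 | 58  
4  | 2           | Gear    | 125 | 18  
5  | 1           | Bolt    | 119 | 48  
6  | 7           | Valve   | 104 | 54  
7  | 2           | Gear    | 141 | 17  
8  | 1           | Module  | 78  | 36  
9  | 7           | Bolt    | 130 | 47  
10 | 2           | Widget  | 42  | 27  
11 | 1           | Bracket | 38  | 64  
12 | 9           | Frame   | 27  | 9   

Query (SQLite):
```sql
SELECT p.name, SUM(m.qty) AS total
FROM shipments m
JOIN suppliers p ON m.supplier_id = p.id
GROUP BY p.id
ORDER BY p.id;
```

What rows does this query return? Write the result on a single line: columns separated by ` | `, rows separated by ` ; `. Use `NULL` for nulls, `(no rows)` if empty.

Sam | 393 ; Ravi | 308 ; Chen | 234 ; Vik | 335

Join each shipments row to its suppliers via supplier_id.
Group joined rows by suppliers.id; compute SUM(m.qty) per group.
  1: ids {2, 5, 8, 11} → SUM(m.qty)=393
  2: ids {4, 7, 10} → SUM(m.qty)=308
  7: ids {6, 9} → SUM(m.qty)=234
  9: ids {1, 3, 12} → SUM(m.qty)=335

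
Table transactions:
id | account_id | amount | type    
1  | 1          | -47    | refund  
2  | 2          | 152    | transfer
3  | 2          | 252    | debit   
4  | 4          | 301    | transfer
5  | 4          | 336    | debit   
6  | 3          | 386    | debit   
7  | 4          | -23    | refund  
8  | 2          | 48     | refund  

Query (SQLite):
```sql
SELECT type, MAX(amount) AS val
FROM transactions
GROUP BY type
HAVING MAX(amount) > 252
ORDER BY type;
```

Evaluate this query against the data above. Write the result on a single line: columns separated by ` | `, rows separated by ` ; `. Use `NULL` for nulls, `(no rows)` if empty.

Partition transactions by type; compute MAX(amount) within each group.
HAVING: keep groups where MAX(amount) > 252.
  debit: ids {3, 5, 6} → MAX(amount)=386
  refund: ids {1, 7, 8} → MAX(amount)=48
  transfer: ids {2, 4} → MAX(amount)=301

debit | 386 ; transfer | 301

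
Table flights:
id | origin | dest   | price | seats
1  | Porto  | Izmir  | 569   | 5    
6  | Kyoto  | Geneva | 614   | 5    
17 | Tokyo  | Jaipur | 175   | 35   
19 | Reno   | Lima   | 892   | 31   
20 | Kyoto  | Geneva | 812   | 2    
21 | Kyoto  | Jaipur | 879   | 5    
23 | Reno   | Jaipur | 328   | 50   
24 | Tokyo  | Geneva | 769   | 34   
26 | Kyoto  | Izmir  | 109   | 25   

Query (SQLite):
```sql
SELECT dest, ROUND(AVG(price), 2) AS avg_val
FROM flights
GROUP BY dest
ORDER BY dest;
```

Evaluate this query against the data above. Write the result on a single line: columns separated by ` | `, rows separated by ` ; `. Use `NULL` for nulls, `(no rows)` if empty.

Geneva | 731.67 ; Izmir | 339 ; Jaipur | 460.67 ; Lima | 892

Partition flights by dest; compute ROUND(AVG(price), 2) within each group.
  Geneva: ids {6, 20, 24} → ROUND(AVG(price), 2)=731.67
  Izmir: ids {1, 26} → ROUND(AVG(price), 2)=339
  Jaipur: ids {17, 21, 23} → ROUND(AVG(price), 2)=460.67
  Lima: ids {19} → ROUND(AVG(price), 2)=892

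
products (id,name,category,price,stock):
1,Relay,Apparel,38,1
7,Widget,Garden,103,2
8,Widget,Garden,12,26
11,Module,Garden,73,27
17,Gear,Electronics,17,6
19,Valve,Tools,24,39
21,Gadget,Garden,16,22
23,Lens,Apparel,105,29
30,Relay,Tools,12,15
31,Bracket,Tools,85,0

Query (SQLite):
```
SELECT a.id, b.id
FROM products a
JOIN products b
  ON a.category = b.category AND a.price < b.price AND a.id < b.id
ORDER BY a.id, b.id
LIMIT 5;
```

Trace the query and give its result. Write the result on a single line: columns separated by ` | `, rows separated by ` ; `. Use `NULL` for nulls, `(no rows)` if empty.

Pairs (a,b) with same category, a.price < b.price, a.id < b.id.
category groups: Apparel:{1,23} Electronics:{17} Garden:{7,8,11,21} Tools:{19,30,31}
Ordered by (a.id, b.id); first 5.

1 | 23 ; 8 | 11 ; 8 | 21 ; 19 | 31 ; 30 | 31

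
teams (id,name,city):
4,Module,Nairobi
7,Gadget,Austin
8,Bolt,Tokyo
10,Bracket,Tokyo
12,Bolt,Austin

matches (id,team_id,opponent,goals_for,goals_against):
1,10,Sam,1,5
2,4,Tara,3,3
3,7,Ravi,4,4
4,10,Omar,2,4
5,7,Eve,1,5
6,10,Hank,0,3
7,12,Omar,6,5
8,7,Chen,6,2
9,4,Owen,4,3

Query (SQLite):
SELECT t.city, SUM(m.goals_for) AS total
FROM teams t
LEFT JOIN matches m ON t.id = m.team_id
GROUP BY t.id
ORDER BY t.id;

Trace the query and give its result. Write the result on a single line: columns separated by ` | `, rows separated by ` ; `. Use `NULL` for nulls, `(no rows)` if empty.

Nairobi | 7 ; Austin | 11 ; Tokyo | NULL ; Tokyo | 3 ; Austin | 6

LEFT JOIN keeps every teams row; unmatched ones get NULL for matches columns.
Group by teams.id and compute SUM(m.goals_for). SUM over an all-NULL group is NULL.
  4: ids {2, 9} → SUM(m.goals_for)=7
  7: ids {3, 5, 8} → SUM(m.goals_for)=11
  8: ids {—} → SUM(m.goals_for)=NULL
  10: ids {1, 4, 6} → SUM(m.goals_for)=3
  12: ids {7} → SUM(m.goals_for)=6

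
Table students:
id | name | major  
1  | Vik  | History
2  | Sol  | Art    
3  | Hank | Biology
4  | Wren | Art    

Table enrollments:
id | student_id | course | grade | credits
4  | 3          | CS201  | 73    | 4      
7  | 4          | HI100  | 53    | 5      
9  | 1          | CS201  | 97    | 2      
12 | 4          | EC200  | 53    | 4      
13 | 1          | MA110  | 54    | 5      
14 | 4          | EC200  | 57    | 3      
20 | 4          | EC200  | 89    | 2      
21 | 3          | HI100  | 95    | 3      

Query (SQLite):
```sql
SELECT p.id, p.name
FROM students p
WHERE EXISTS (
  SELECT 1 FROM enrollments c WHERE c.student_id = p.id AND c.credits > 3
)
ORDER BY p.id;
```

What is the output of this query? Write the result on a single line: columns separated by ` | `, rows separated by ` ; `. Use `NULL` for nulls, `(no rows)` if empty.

1 | Vik ; 3 | Hank ; 4 | Wren

For each students row, check whether any enrollments with matching student_id has credits > 3.
Keep rows where that is true.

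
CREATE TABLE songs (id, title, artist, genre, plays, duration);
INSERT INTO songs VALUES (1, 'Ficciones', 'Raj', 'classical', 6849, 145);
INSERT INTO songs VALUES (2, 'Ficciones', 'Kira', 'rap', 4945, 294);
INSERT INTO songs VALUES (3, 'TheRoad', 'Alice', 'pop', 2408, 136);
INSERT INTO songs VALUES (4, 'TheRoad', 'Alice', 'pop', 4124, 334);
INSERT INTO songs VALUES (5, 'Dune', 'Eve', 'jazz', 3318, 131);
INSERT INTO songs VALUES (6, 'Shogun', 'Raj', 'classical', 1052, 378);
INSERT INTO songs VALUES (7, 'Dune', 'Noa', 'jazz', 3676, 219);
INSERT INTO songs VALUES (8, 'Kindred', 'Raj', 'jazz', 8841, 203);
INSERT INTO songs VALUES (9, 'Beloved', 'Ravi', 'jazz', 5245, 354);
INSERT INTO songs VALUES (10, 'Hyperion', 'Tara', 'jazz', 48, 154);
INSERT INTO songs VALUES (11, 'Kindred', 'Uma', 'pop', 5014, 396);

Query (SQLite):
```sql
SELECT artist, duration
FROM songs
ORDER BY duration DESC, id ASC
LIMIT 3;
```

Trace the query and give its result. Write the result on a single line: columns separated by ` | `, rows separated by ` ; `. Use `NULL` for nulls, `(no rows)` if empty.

Uma | 396 ; Raj | 378 ; Ravi | 354

Sort by duration desc, tiebreak id asc: (396, id=11), (378, id=6), (354, id=9), (334, id=4), (294, id=2), (219, id=7) …. Take first 3.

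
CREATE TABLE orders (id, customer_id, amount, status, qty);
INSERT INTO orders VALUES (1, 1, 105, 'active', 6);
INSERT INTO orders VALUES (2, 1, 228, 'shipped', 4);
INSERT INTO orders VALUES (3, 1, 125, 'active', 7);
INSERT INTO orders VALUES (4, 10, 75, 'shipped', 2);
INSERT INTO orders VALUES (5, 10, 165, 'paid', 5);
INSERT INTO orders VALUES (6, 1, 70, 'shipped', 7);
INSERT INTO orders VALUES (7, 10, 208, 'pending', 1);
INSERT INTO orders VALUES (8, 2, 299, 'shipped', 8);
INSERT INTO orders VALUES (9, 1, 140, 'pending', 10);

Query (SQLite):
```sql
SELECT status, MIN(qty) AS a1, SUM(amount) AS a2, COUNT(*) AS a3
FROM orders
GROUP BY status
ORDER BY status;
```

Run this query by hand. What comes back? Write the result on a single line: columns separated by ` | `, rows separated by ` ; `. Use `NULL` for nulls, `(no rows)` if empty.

Group orders by status.
Per group compute: MIN(qty), SUM(amount), COUNT(*).
  active: ids {1, 3} → MIN(qty)=6, SUM(amount)=230, COUNT(*)=2
  paid: ids {5} → MIN(qty)=5, SUM(amount)=165, COUNT(*)=1
  pending: ids {7, 9} → MIN(qty)=1, SUM(amount)=348, COUNT(*)=2
  shipped: ids {2, 4, 6, 8} → MIN(qty)=2, SUM(amount)=672, COUNT(*)=4

active | 6 | 230 | 2 ; paid | 5 | 165 | 1 ; pending | 1 | 348 | 2 ; shipped | 2 | 672 | 4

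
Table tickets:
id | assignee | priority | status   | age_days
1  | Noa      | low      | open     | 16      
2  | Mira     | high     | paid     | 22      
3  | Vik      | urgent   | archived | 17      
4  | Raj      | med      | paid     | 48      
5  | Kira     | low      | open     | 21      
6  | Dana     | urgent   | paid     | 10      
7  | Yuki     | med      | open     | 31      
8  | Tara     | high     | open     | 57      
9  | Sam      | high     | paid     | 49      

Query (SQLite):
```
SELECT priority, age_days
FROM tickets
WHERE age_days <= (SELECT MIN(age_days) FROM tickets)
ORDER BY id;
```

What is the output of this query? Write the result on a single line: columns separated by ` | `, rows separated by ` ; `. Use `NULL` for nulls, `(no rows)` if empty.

Scalar subquery: MIN(age_days) over all tickets rows = 10.
Keep rows where age_days <= that value.

urgent | 10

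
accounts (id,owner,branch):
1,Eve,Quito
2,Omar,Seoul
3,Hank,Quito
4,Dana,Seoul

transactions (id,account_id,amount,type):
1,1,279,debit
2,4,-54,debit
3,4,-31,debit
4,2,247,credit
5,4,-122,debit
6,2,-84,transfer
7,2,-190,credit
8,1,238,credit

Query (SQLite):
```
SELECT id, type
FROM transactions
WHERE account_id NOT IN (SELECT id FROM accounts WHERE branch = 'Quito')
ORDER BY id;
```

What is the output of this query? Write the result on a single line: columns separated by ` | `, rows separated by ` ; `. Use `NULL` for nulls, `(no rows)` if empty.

2 | debit ; 3 | debit ; 4 | credit ; 5 | debit ; 6 | transfer ; 7 | credit

Inner query: accounts.id where branch = 'Quito'.
Outer: keep transactions rows whose account_id is not in that set.
Inner query → {1, 3}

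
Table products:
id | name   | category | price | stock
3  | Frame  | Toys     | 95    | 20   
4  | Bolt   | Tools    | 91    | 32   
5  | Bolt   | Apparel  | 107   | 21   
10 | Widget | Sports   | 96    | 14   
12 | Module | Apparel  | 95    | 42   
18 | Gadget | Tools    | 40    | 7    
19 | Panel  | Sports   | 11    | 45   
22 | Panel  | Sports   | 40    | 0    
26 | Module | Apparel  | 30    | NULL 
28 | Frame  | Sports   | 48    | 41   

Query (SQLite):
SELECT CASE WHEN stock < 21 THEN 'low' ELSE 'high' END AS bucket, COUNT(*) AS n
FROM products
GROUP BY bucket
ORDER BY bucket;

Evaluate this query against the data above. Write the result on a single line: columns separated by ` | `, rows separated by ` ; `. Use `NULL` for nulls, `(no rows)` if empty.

high | 6 ; low | 4

Bucket rows by stock < 21 → 'low' else 'high'; count each bucket.
NULL < 21 is unknown, so NULL stock falls into ELSE → 'high'.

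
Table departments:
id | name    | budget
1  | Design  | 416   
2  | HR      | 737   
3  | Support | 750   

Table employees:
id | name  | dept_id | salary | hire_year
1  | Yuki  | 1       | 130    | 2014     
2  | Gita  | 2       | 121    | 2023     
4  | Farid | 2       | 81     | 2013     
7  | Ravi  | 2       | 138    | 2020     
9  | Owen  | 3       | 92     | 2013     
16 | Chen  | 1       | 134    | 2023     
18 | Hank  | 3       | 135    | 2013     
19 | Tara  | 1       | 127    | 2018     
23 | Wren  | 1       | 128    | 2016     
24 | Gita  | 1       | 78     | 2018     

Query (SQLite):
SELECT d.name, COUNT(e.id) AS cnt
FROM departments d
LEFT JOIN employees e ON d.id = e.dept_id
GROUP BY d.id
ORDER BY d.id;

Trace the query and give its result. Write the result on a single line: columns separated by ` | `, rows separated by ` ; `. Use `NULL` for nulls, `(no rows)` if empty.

Design | 5 ; HR | 3 ; Support | 2

LEFT JOIN keeps every departments row; unmatched ones get NULL for employees columns.
Group by departments.id and compute COUNT(e.id). COUNT(col) of an all-NULL group is 0.
  1: ids {1, 16, 19, 23, 24} → COUNT(e.id)=5
  2: ids {2, 4, 7} → COUNT(e.id)=3
  3: ids {9, 18} → COUNT(e.id)=2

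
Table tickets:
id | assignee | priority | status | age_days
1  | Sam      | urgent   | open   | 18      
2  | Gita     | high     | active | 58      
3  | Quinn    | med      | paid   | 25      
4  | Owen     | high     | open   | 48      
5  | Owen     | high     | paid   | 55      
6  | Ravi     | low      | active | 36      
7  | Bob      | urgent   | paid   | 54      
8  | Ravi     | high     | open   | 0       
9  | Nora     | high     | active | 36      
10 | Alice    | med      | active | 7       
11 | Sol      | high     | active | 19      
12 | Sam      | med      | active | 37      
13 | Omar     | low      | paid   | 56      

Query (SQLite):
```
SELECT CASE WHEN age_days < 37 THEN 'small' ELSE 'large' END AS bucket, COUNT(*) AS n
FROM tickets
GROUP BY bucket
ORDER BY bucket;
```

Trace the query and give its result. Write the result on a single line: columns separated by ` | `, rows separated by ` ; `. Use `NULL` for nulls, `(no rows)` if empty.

large | 6 ; small | 7

Bucket rows by age_days < 37 → 'small' else 'large'; count each bucket.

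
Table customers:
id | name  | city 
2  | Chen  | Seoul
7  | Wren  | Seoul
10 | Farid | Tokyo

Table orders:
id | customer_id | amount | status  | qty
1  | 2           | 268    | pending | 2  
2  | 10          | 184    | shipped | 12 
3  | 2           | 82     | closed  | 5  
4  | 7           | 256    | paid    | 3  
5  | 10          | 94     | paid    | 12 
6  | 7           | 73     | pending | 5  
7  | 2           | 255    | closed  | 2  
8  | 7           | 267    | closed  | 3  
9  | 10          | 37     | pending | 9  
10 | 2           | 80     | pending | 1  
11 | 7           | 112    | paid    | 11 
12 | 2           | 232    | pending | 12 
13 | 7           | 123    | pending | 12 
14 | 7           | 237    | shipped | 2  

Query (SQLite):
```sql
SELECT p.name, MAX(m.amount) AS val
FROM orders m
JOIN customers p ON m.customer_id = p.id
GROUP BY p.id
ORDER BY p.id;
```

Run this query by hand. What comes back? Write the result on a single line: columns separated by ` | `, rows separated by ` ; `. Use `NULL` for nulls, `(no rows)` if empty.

Join each orders row to its customers via customer_id.
Group joined rows by customers.id; compute MAX(m.amount) per group.
  2: ids {1, 3, 7, 10, 12} → MAX(m.amount)=268
  7: ids {4, 6, 8, 11, 13, 14} → MAX(m.amount)=267
  10: ids {2, 5, 9} → MAX(m.amount)=184

Chen | 268 ; Wren | 267 ; Farid | 184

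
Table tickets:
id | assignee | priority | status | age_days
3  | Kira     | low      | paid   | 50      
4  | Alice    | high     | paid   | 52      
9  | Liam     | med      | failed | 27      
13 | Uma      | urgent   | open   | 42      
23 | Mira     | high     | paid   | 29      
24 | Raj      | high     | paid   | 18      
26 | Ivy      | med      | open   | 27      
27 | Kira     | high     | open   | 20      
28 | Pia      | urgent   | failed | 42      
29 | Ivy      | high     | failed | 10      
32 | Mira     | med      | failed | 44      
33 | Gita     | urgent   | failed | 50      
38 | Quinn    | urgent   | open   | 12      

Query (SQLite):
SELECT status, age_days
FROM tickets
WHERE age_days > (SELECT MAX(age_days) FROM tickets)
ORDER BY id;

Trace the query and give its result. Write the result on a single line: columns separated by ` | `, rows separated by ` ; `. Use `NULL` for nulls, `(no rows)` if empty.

Scalar subquery: MAX(age_days) over all tickets rows = 52.
Keep rows where age_days > that value.

(no rows)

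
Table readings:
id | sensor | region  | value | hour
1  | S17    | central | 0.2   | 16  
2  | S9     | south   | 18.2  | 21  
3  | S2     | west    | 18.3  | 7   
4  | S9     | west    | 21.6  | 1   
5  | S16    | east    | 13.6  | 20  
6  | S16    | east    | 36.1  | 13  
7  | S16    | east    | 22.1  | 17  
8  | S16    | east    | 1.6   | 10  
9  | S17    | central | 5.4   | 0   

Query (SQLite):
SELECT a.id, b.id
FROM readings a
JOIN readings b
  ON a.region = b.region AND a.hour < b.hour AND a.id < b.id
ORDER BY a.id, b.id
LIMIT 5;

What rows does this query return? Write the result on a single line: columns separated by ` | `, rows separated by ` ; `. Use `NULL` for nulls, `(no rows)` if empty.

6 | 7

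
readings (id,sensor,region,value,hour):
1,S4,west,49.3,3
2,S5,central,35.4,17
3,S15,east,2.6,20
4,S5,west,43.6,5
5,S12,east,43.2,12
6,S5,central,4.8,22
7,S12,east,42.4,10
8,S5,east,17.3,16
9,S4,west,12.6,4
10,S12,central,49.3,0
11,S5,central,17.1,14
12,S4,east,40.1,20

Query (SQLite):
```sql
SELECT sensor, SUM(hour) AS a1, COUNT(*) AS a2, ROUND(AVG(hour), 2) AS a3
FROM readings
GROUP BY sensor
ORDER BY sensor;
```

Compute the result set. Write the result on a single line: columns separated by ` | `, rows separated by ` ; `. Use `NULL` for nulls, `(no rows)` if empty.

S12 | 22 | 3 | 7.33 ; S15 | 20 | 1 | 20 ; S4 | 27 | 3 | 9 ; S5 | 74 | 5 | 14.8

Group readings by sensor.
Per group compute: SUM(hour), COUNT(*), ROUND(AVG(hour), 2).
  S12: ids {5, 7, 10} → SUM(hour)=22, COUNT(*)=3, ROUND(AVG(hour), 2)=7.33
  S15: ids {3} → SUM(hour)=20, COUNT(*)=1, ROUND(AVG(hour), 2)=20
  S4: ids {1, 9, 12} → SUM(hour)=27, COUNT(*)=3, ROUND(AVG(hour), 2)=9
  S5: ids {2, 4, 6, 8, 11} → SUM(hour)=74, COUNT(*)=5, ROUND(AVG(hour), 2)=14.8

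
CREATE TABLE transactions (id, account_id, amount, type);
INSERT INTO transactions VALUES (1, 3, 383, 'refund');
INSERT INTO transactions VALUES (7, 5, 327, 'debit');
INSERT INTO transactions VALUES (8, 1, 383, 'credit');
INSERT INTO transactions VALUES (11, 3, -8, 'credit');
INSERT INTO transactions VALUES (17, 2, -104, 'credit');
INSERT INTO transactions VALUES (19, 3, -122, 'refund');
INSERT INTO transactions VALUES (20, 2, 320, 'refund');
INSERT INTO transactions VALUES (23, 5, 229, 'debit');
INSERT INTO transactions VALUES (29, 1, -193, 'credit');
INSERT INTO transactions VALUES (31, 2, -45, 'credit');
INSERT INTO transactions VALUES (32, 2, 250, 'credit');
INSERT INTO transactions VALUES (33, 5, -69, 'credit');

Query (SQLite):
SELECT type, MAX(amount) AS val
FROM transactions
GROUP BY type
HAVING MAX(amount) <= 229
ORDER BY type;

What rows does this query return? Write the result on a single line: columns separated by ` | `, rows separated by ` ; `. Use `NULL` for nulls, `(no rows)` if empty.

(no rows)

Partition transactions by type; compute MAX(amount) within each group.
HAVING: keep groups where MAX(amount) <= 229.
  credit: ids {8, 11, 17, 29, 31, 32, 33} → MAX(amount)=383
  debit: ids {7, 23} → MAX(amount)=327
  refund: ids {1, 19, 20} → MAX(amount)=383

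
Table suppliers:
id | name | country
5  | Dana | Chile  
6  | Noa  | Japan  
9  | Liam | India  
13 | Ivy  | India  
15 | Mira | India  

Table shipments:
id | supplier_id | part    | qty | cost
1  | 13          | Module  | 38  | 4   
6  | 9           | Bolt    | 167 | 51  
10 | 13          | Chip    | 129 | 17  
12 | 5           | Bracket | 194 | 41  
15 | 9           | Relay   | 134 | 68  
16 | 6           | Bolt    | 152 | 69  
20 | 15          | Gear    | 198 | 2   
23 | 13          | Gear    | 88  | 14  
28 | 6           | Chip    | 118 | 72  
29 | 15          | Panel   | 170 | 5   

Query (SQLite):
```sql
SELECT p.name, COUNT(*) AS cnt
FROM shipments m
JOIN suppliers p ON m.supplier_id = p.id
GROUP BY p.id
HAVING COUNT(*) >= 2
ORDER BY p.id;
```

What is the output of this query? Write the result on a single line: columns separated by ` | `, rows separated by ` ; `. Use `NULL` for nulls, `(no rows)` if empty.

Noa | 2 ; Liam | 2 ; Ivy | 3 ; Mira | 2

Join each shipments row to its suppliers via supplier_id.
Group joined rows by suppliers.id; compute COUNT(*) per group.
HAVING: keep groups with count ≥ 2.
  5: ids {12} → COUNT(*)=1
  6: ids {16, 28} → COUNT(*)=2
  9: ids {6, 15} → COUNT(*)=2
  13: ids {1, 10, 23} → COUNT(*)=3
  15: ids {20, 29} → COUNT(*)=2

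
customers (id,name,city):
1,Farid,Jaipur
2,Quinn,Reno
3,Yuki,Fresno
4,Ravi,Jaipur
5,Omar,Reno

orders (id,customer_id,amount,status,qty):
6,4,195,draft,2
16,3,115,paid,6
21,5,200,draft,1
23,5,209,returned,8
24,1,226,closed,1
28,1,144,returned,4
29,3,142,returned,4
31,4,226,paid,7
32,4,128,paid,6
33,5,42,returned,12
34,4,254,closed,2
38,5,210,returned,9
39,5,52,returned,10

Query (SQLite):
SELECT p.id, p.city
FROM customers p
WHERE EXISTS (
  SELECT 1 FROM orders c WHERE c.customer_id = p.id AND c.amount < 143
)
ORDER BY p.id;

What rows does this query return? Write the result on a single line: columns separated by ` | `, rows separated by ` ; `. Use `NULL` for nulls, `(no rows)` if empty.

For each customers row, check whether any orders with matching customer_id has amount < 143.
Keep rows where that is true.

3 | Fresno ; 4 | Jaipur ; 5 | Reno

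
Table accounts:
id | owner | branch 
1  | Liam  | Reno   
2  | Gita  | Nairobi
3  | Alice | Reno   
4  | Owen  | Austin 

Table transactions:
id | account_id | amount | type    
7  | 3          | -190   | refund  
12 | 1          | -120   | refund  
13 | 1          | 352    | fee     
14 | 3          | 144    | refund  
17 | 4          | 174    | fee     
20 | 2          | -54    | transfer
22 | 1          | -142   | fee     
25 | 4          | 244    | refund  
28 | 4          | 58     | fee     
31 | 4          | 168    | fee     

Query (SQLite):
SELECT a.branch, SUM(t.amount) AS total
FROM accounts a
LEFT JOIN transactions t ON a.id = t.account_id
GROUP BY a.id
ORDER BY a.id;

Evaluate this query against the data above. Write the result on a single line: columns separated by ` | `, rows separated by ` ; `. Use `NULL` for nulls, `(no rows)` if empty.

LEFT JOIN keeps every accounts row; unmatched ones get NULL for transactions columns.
Group by accounts.id and compute SUM(t.amount). SUM over an all-NULL group is NULL.
  1: ids {12, 13, 22} → SUM(t.amount)=90
  2: ids {20} → SUM(t.amount)=-54
  3: ids {7, 14} → SUM(t.amount)=-46
  4: ids {17, 25, 28, 31} → SUM(t.amount)=644

Reno | 90 ; Nairobi | -54 ; Reno | -46 ; Austin | 644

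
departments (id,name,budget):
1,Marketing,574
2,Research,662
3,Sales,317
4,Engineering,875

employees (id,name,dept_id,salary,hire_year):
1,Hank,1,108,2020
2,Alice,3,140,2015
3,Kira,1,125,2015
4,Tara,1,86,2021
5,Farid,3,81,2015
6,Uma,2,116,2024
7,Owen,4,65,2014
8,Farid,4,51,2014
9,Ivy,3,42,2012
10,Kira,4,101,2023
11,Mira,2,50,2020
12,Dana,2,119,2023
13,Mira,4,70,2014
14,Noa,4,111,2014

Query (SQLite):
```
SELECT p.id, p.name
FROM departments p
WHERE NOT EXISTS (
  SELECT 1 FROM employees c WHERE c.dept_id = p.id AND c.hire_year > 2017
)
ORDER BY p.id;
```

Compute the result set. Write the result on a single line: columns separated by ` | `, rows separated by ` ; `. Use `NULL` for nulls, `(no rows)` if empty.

3 | Sales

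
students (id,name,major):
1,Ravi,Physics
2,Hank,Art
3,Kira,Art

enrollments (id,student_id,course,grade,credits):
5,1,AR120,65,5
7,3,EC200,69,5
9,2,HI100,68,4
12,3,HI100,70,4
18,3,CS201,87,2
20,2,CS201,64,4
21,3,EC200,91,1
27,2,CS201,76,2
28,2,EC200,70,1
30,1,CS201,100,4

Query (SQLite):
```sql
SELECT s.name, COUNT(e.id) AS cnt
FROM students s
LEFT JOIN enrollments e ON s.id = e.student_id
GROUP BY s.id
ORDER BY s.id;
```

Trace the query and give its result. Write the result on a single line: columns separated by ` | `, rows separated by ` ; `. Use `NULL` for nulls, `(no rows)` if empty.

Ravi | 2 ; Hank | 4 ; Kira | 4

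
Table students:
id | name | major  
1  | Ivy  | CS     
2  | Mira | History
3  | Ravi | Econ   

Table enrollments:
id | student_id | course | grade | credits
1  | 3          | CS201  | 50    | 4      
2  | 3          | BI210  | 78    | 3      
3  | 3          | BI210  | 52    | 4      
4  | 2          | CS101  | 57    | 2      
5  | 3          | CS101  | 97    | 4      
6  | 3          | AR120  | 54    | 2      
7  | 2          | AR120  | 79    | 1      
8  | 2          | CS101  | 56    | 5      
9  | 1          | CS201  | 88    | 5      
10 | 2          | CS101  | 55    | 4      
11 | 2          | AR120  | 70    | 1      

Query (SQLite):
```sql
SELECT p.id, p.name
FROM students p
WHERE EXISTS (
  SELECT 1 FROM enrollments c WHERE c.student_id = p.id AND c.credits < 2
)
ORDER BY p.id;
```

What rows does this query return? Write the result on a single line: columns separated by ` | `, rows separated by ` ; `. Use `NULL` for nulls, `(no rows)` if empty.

2 | Mira

For each students row, check whether any enrollments with matching student_id has credits < 2.
Keep rows where that is true.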